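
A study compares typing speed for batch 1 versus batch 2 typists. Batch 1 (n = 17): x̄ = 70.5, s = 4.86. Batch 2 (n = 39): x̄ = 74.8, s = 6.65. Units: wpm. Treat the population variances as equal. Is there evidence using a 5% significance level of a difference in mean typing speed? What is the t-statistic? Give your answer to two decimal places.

Let group 1 = batch 1, group 2 = batch 2. H0: μ_1 = μ_2; H1: μ_1 ≠ μ_2 (two-sample pooled-variance t-test, two-sided).
s_p² = [(17−1)·4.86² + (39−1)·6.65²]/(17+39−2) = 38.1179
t = (70.5 − 74.8)/√[38.1179·(1/17 + 1/39)] = -2.40
df = n₁ + n₂ − 2 = 54
Two-sided p-value ≈ 0.0200
Since p ≈ 0.0200 < α = 0.05, reject H0; the evidence is statistically significant.

-2.40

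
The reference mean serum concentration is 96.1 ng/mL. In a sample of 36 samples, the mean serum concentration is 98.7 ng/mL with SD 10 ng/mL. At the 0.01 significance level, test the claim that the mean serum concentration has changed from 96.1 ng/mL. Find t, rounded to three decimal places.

H0: μ = 96.1; H1: μ ≠ 96.1 (one-sample t-test, two-sided).
t = (x̄ − μ₀)/(s/√n) = (98.7 − 96.1)/(10/√36) = 1.560
df = n − 1 = 35
Two-sided p-value ≈ 0.1278
Since p ≈ 0.1278 > α = 0.01, fail to reject H0; the evidence is not statistically significant.

1.560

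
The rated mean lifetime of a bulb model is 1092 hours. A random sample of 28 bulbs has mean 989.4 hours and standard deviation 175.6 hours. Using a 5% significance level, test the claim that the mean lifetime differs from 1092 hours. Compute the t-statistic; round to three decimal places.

H0: μ = 1092; H1: μ ≠ 1092 (one-sample t-test, two-sided).
t = (x̄ − μ₀)/(s/√n) = (989.4 − 1092)/(175.6/√28) = -3.092
df = n − 1 = 27
Two-sided p-value ≈ 0.0046
Since p ≈ 0.0046 < α = 0.05, reject H0; the evidence is statistically significant.

-3.092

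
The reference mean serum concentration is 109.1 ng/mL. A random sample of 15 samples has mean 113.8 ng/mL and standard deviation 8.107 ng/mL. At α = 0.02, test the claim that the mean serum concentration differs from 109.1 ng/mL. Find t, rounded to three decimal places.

2.245

H0: μ = 109.1; H1: μ ≠ 109.1 (one-sample t-test, two-sided).
t = (x̄ − μ₀)/(s/√n) = (113.8 − 109.1)/(8.107/√15) = 2.245
df = n − 1 = 14
Two-sided p-value ≈ 0.041
Since p ≈ 0.041 > α = 0.02, fail to reject H0; the evidence is not statistically significant.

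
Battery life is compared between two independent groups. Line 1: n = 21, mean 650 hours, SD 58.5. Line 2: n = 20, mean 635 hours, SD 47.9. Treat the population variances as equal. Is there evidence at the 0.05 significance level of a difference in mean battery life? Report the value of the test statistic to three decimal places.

Let group 1 = line 1, group 2 = line 2. H0: μ_1 = μ_2; H1: μ_1 ≠ μ_2 (two-sample pooled-variance t-test, two-sided).
s_p² = [(21−1)·58.5² + (20−1)·47.9²]/(21+20−2) = 2872.79
t = (650 − 635)/√[2872.79·(1/21 + 1/20)] = 0.896
df = n₁ + n₂ − 2 = 39
Two-sided p-value ≈ 0.3759
Since p ≈ 0.3759 > α = 0.05, fail to reject H0; the evidence is not statistically significant.

0.896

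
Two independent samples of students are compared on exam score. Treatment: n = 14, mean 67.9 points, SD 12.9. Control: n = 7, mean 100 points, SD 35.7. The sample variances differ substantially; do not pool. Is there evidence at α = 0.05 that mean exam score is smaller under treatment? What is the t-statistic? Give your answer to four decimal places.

-2.3049

Let group 1 = treatment, group 2 = control. H0: μ_1 = μ_2; H1: μ_1 < μ_2 (Welch's two-sample t-test, left-tailed).
t = (x̄_1 − x̄_2)/√(s_1²/n_1 + s_2²/n_2) = (67.9 − 100)/√(12.9²/14 + 35.7²/7) = -2.3049
Welch–Satterthwaite df ≈ 6.80
p-value = P(T ≤ -2.3049) ≈ 0.0278
Since p ≈ 0.0278 < α = 0.05, reject H0; the evidence is statistically significant.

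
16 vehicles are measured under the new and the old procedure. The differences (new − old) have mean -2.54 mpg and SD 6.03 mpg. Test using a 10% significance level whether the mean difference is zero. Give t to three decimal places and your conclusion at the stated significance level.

H0: μ_d = 0; H1: μ_d ≠ 0 (paired t-test on the differences, two-sided).
t = d̄/(s_d/√n) = -2.54/(6.03/√16) = -1.685
df = n − 1 = 15
Two-sided p-value ≈ 0.113
Since p ≈ 0.113 > α = 0.1, fail to reject H0; the evidence is not statistically significant.

t = -1.685; fail to reject H0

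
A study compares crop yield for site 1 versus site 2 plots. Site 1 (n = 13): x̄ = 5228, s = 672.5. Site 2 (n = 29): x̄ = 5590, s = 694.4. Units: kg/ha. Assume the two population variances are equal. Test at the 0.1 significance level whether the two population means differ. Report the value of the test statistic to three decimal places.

Let group 1 = site 1, group 2 = site 2. H0: μ_1 = μ_2; H1: μ_1 ≠ μ_2 (two-sample pooled-variance t-test, two-sided).
s_p² = [(13−1)·672.5² + (29−1)·694.4²]/(13+29−2) = 473211
t = (5228 − 5590)/√[473211·(1/13 + 1/29)] = -1.577
df = n₁ + n₂ − 2 = 40
Two-sided p-value ≈ 0.123
Since p ≈ 0.123 > α = 0.1, fail to reject H0; the data do not provide sufficient evidence against H0.

-1.577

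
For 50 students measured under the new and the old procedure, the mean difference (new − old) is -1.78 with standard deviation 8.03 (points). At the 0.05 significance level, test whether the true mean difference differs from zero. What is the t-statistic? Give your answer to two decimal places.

-1.57

H0: μ_d = 0; H1: μ_d ≠ 0 (paired t-test on the differences, two-sided).
t = d̄/(s_d/√n) = -1.78/(8.03/√50) = -1.57
df = n − 1 = 49
Two-sided p-value ≈ 0.123
Since p ≈ 0.123 > α = 0.05, fail to reject H0; the evidence is not statistically significant.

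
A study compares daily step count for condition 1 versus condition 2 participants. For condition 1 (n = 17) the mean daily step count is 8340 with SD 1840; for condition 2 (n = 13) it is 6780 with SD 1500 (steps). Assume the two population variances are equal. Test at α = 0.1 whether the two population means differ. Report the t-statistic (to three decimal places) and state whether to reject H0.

t = 2.487; reject H0

Let group 1 = condition 1, group 2 = condition 2. H0: μ_1 = μ_2; H1: μ_1 ≠ μ_2 (two-sample pooled-variance t-test, two-sided).
s_p² = [(17−1)·1840² + (13−1)·1500²]/(17+13−2) = 2898910
t = (8340 − 6780)/√[2898910·(1/17 + 1/13)] = 2.487
df = n₁ + n₂ − 2 = 28
Two-sided p-value ≈ 0.019
Since p ≈ 0.019 < α = 0.1, reject H0; the evidence is statistically significant.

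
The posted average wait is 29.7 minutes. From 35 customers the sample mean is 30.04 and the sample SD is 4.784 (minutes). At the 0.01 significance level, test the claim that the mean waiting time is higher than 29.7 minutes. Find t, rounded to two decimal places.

H0: μ = 29.7; H1: μ > 29.7 (one-sample t-test, right-tailed).
t = (x̄ − μ₀)/(s/√n) = (30.04 − 29.7)/(4.784/√35) = 0.42
df = n − 1 = 34
p-value = P(T ≥ 0.42) ≈ 0.3384
Since p ≈ 0.3384 > α = 0.01, fail to reject H0; the evidence is not statistically significant.

0.42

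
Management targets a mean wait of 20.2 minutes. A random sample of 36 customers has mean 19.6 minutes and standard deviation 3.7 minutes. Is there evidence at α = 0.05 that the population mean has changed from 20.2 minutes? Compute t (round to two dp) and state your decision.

H0: μ = 20.2; H1: μ ≠ 20.2 (one-sample t-test, two-sided).
t = (x̄ − μ₀)/(s/√n) = (19.6 − 20.2)/(3.7/√36) = -0.97
df = n − 1 = 35
Two-sided p-value ≈ 0.3372
Since p ≈ 0.3372 > α = 0.05, fail to reject H0; the data do not provide sufficient evidence against H0.

t = -0.97; fail to reject H0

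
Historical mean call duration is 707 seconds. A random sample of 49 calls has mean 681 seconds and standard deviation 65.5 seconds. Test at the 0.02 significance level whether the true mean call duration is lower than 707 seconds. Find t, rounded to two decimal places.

-2.78

H0: μ = 707; H1: μ < 707 (one-sample t-test, left-tailed).
t = (x̄ − μ₀)/(s/√n) = (681 − 707)/(65.5/√49) = -2.78
df = n − 1 = 48
p-value = P(T ≤ -2.78) ≈ 0.0039
Since p ≈ 0.0039 < α = 0.02, reject H0; the data support H1.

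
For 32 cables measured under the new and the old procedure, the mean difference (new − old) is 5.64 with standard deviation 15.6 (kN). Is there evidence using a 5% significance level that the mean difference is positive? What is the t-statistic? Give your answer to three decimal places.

H0: μ_d = 0; H1: μ_d > 0 (paired t-test on the differences, right-tailed).
t = d̄/(s_d/√n) = 5.64/(15.6/√32) = 2.045
df = n − 1 = 31
p-value = P(T ≥ 2.045) ≈ 0.025
Since p ≈ 0.025 < α = 0.05, reject H0; the data support H1.

2.045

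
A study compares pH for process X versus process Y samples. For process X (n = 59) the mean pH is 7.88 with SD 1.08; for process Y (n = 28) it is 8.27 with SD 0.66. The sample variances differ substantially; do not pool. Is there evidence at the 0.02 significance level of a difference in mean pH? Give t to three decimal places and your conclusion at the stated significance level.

t = -2.075; fail to reject H0

Let group 1 = process X, group 2 = process Y. H0: μ_1 = μ_2; H1: μ_1 ≠ μ_2 (Welch's two-sample t-test, two-sided).
t = (x̄_1 − x̄_2)/√(s_1²/n_1 + s_2²/n_2) = (7.88 − 8.27)/√(1.08²/59 + 0.66²/28) = -2.075
Welch–Satterthwaite df ≈ 79.48
Two-sided p-value ≈ 0.0412
Since p ≈ 0.0412 > α = 0.02, fail to reject H0; the data do not provide sufficient evidence against H0.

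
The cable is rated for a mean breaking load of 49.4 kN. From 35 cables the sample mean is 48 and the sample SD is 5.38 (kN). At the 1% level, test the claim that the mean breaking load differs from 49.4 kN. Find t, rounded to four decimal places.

-1.5395

H0: μ = 49.4; H1: μ ≠ 49.4 (one-sample t-test, two-sided).
t = (x̄ − μ₀)/(s/√n) = (48 − 49.4)/(5.38/√35) = -1.5395
df = n − 1 = 34
Two-sided p-value ≈ 0.133
Since p ≈ 0.133 > α = 0.01, fail to reject H0; the data do not provide sufficient evidence against H0.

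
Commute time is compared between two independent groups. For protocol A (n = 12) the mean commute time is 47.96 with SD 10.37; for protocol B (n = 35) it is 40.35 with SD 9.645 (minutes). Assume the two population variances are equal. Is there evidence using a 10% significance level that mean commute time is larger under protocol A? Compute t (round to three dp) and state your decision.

t = 2.315; reject H0

Let group 1 = protocol A, group 2 = protocol B. H0: μ_1 = μ_2; H1: μ_1 > μ_2 (two-sample pooled-variance t-test, right-tailed).
s_p² = [(12−1)·10.37² + (35−1)·9.645²]/(12+35−2) = 96.5731
t = (47.96 − 40.35)/√[96.5731·(1/12 + 1/35)] = 2.315
df = n₁ + n₂ − 2 = 45
p-value = P(T ≥ 2.315) ≈ 0.0126
Since p ≈ 0.0126 < α = 0.1, reject H0; the evidence is statistically significant.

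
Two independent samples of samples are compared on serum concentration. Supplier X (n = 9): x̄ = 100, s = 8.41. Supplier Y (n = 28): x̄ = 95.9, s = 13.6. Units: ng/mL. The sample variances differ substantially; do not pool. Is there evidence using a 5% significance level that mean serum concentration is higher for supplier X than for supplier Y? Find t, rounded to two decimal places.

Let group 1 = supplier X, group 2 = supplier Y. H0: μ_1 = μ_2; H1: μ_1 > μ_2 (Welch's two-sample t-test, right-tailed).
t = (x̄_1 − x̄_2)/√(s_1²/n_1 + s_2²/n_2) = (100 − 95.9)/√(8.41²/9 + 13.6²/28) = 1.08
Welch–Satterthwaite df ≈ 22.41
p-value = P(T ≥ 1.08) ≈ 0.146
Since p ≈ 0.146 > α = 0.05, fail to reject H0; the evidence is not statistically significant.

1.08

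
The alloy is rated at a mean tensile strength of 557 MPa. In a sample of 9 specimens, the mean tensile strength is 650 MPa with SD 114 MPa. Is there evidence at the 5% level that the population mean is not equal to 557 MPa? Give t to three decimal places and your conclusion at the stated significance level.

t = 2.447; reject H0

H0: μ = 557; H1: μ ≠ 557 (one-sample t-test, two-sided).
t = (x̄ − μ₀)/(s/√n) = (650 − 557)/(114/√9) = 2.447
df = n − 1 = 8
Two-sided p-value ≈ 0.0401
Since p ≈ 0.0401 < α = 0.05, reject H0; the data support H1.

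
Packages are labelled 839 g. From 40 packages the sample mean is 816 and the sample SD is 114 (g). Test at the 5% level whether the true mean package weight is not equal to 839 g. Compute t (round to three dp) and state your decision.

H0: μ = 839; H1: μ ≠ 839 (one-sample t-test, two-sided).
t = (x̄ − μ₀)/(s/√n) = (816 − 839)/(114/√40) = -1.276
df = n − 1 = 39
Two-sided p-value ≈ 0.2095
Since p ≈ 0.2095 > α = 0.05, fail to reject H0; the data do not provide sufficient evidence against H0.

t = -1.276; fail to reject H0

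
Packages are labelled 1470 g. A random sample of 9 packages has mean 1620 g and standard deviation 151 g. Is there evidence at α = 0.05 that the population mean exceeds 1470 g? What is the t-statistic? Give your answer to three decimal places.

H0: μ = 1470; H1: μ > 1470 (one-sample t-test, right-tailed).
t = (x̄ − μ₀)/(s/√n) = (1620 − 1470)/(151/√9) = 2.980
df = n − 1 = 8
p-value = P(T ≥ 2.980) ≈ 0.0088
Since p ≈ 0.0088 < α = 0.05, reject H0; the evidence is statistically significant.

2.980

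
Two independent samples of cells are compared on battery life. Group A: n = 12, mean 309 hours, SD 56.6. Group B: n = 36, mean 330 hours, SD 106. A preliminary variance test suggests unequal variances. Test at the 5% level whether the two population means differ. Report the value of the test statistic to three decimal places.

Let group 1 = group A, group 2 = group B. H0: μ_1 = μ_2; H1: μ_1 ≠ μ_2 (Welch's two-sample t-test, two-sided).
t = (x̄_1 − x̄_2)/√(s_1²/n_1 + s_2²/n_2) = (309 − 330)/√(56.6²/12 + 106²/36) = -0.873
Welch–Satterthwaite df ≈ 36.20
Two-sided p-value ≈ 0.3886
Since p ≈ 0.3886 > α = 0.05, fail to reject H0; the data do not provide sufficient evidence against H0.

-0.873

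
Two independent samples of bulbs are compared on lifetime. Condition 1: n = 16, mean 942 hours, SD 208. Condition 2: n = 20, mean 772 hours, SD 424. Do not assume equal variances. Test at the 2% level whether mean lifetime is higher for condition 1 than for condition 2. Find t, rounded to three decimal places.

Let group 1 = condition 1, group 2 = condition 2. H0: μ_1 = μ_2; H1: μ_1 > μ_2 (Welch's two-sample t-test, right-tailed).
t = (x̄_1 − x̄_2)/√(s_1²/n_1 + s_2²/n_2) = (942 − 772)/√(208²/16 + 424²/20) = 1.572
Welch–Satterthwaite df ≈ 28.84
p-value = P(T ≥ 1.572) ≈ 0.0634
Since p ≈ 0.0634 > α = 0.02, fail to reject H0; the evidence is not statistically significant.

1.572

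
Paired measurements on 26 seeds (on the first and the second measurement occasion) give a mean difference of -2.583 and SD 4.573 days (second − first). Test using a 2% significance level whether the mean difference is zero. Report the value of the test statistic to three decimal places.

H0: μ_d = 0; H1: μ_d ≠ 0 (paired t-test on the differences, two-sided).
t = d̄/(s_d/√n) = -2.583/(4.573/√26) = -2.880
df = n − 1 = 25
Two-sided p-value ≈ 0.0080
Since p ≈ 0.0080 < α = 0.02, reject H0; the data support H1.

-2.880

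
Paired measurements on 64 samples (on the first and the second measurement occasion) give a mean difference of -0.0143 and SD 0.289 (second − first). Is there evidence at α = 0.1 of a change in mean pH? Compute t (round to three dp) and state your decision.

t = -0.396; fail to reject H0

H0: μ_d = 0; H1: μ_d ≠ 0 (paired t-test on the differences, two-sided).
t = d̄/(s_d/√n) = -0.0143/(0.289/√64) = -0.396
df = n − 1 = 63
Two-sided p-value ≈ 0.694
Since p ≈ 0.694 > α = 0.1, fail to reject H0; the evidence is not statistically significant.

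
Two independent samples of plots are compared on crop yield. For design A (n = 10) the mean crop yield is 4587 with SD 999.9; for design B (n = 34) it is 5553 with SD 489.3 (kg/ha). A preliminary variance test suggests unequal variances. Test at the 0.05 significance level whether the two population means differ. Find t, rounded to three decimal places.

Let group 1 = design A, group 2 = design B. H0: μ_1 = μ_2; H1: μ_1 ≠ μ_2 (Welch's two-sample t-test, two-sided).
t = (x̄_1 − x̄_2)/√(s_1²/n_1 + s_2²/n_2) = (4587 − 5553)/√(999.9²/10 + 489.3²/34) = -2.953
Welch–Satterthwaite df ≈ 10.30
Two-sided p-value ≈ 0.014
Since p ≈ 0.014 < α = 0.05, reject H0; the data support H1.

-2.953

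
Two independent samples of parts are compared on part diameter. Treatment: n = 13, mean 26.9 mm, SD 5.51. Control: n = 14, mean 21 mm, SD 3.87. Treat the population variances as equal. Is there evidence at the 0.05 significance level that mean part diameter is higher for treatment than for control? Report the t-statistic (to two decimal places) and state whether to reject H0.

t = 3.24; reject H0

Let group 1 = treatment, group 2 = control. H0: μ_1 = μ_2; H1: μ_1 > μ_2 (two-sample pooled-variance t-test, right-tailed).
s_p² = [(13−1)·5.51² + (14−1)·3.87²]/(13+14−2) = 22.3608
t = (26.9 − 21)/√[22.3608·(1/13 + 1/14)] = 3.24
df = n₁ + n₂ − 2 = 25
p-value = P(T ≥ 3.24) ≈ 0.0017
Since p ≈ 0.0017 < α = 0.05, reject H0; the data support H1.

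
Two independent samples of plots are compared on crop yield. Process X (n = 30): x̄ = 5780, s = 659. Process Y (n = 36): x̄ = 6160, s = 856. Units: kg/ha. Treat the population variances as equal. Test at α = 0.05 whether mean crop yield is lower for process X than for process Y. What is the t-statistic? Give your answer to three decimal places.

-1.989

Let group 1 = process X, group 2 = process Y. H0: μ_1 = μ_2; H1: μ_1 < μ_2 (two-sample pooled-variance t-test, left-tailed).
s_p² = [(30−1)·659² + (36−1)·856²]/(30+36−2) = 597499
t = (5780 − 6160)/√[597499·(1/30 + 1/36)] = -1.989
df = n₁ + n₂ − 2 = 64
p-value = P(T ≤ -1.989) ≈ 0.026
Since p ≈ 0.026 < α = 0.05, reject H0; the evidence is statistically significant.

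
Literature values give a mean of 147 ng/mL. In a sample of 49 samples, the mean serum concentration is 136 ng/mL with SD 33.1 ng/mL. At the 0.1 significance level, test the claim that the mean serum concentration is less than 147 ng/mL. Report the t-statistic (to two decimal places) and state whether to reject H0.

t = -2.33; reject H0

H0: μ = 147; H1: μ < 147 (one-sample t-test, left-tailed).
t = (x̄ − μ₀)/(s/√n) = (136 − 147)/(33.1/√49) = -2.33
df = n − 1 = 48
p-value = P(T ≤ -2.33) ≈ 0.0121
Since p ≈ 0.0121 < α = 0.1, reject H0; the evidence is statistically significant.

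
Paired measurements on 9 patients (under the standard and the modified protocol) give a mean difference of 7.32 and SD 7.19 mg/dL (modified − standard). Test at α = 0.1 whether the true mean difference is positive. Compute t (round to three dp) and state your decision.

t = 3.054; reject H0

H0: μ_d = 0; H1: μ_d > 0 (paired t-test on the differences, right-tailed).
t = d̄/(s_d/√n) = 7.32/(7.19/√9) = 3.054
df = n − 1 = 8
p-value = P(T ≥ 3.054) ≈ 0.008
Since p ≈ 0.008 < α = 0.1, reject H0; the data support H1.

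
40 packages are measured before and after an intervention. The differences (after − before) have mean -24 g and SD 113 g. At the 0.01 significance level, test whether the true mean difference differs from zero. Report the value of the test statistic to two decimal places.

-1.34

H0: μ_d = 0; H1: μ_d ≠ 0 (paired t-test on the differences, two-sided).
t = d̄/(s_d/√n) = -24/(113/√40) = -1.34
df = n − 1 = 39
Two-sided p-value ≈ 0.1869
Since p ≈ 0.1869 > α = 0.01, fail to reject H0; the evidence is not statistically significant.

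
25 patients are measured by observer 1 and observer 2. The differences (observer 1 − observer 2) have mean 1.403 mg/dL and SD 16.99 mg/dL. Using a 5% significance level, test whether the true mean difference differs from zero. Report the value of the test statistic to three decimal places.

H0: μ_d = 0; H1: μ_d ≠ 0 (paired t-test on the differences, two-sided).
t = d̄/(s_d/√n) = 1.403/(16.99/√25) = 0.413
df = n − 1 = 24
Two-sided p-value ≈ 0.6834
Since p ≈ 0.6834 > α = 0.05, fail to reject H0; the evidence is not statistically significant.

0.413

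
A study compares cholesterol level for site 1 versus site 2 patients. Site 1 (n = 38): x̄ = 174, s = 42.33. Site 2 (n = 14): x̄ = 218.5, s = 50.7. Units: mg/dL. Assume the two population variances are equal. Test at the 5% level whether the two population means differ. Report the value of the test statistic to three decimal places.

Let group 1 = site 1, group 2 = site 2. H0: μ_1 = μ_2; H1: μ_1 ≠ μ_2 (two-sample pooled-variance t-test, two-sided).
s_p² = [(38−1)·42.33² + (14−1)·50.7²]/(38+14−2) = 1994.28
t = (174 − 218.5)/√[1994.28·(1/38 + 1/14)] = -3.187
df = n₁ + n₂ − 2 = 50
Two-sided p-value ≈ 0.002
Since p ≈ 0.002 < α = 0.05, reject H0; the data support H1.

-3.187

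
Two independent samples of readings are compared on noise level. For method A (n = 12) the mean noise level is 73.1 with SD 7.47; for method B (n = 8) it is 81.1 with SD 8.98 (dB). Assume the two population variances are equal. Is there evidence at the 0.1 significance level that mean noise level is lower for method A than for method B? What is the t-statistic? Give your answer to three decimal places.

-2.166

Let group 1 = method A, group 2 = method B. H0: μ_1 = μ_2; H1: μ_1 < μ_2 (two-sample pooled-variance t-test, left-tailed).
s_p² = [(12−1)·7.47² + (8−1)·8.98²]/(12+8−2) = 65.4607
t = (73.1 − 81.1)/√[65.4607·(1/12 + 1/8)] = -2.166
df = n₁ + n₂ − 2 = 18
p-value = P(T ≤ -2.166) ≈ 0.0220
Since p ≈ 0.0220 < α = 0.1, reject H0; the data support H1.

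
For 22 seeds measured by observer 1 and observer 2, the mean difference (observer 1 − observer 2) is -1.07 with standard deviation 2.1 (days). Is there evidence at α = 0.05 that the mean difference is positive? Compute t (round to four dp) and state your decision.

t = -2.3899; fail to reject H0

H0: μ_d = 0; H1: μ_d > 0 (paired t-test on the differences, right-tailed).
t = d̄/(s_d/√n) = -1.07/(2.1/√22) = -2.3899
df = n − 1 = 21
p-value = P(T ≥ -2.3899) ≈ 0.987
Since p ≈ 0.987 > α = 0.05, fail to reject H0; the data do not provide sufficient evidence against H0.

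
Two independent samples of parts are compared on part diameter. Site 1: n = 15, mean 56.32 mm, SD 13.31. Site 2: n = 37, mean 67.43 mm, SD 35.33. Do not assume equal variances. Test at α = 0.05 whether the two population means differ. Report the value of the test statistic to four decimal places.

-1.6462

Let group 1 = site 1, group 2 = site 2. H0: μ_1 = μ_2; H1: μ_1 ≠ μ_2 (Welch's two-sample t-test, two-sided).
t = (x̄_1 − x̄_2)/√(s_1²/n_1 + s_2²/n_2) = (56.32 − 67.43)/√(13.31²/15 + 35.33²/37) = -1.6462
Welch–Satterthwaite df ≈ 49.89
Two-sided p-value ≈ 0.1060
Since p ≈ 0.1060 > α = 0.05, fail to reject H0; the evidence is not statistically significant.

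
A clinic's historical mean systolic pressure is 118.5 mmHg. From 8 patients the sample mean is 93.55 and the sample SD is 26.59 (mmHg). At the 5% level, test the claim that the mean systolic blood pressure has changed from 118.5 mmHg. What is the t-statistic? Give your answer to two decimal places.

H0: μ = 118.5; H1: μ ≠ 118.5 (one-sample t-test, two-sided).
t = (x̄ − μ₀)/(s/√n) = (93.55 − 118.5)/(26.59/√8) = -2.65
df = n − 1 = 7
Two-sided p-value ≈ 0.0328
Since p ≈ 0.0328 < α = 0.05, reject H0; the evidence is statistically significant.

-2.65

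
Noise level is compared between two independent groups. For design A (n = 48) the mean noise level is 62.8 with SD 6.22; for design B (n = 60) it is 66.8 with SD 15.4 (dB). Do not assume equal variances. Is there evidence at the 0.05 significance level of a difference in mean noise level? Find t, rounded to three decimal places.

Let group 1 = design A, group 2 = design B. H0: μ_1 = μ_2; H1: μ_1 ≠ μ_2 (Welch's two-sample t-test, two-sided).
t = (x̄_1 − x̄_2)/√(s_1²/n_1 + s_2²/n_2) = (62.8 − 66.8)/√(6.22²/48 + 15.4²/60) = -1.834
Welch–Satterthwaite df ≈ 81.27
Two-sided p-value ≈ 0.070
Since p ≈ 0.070 > α = 0.05, fail to reject H0; the evidence is not statistically significant.

-1.834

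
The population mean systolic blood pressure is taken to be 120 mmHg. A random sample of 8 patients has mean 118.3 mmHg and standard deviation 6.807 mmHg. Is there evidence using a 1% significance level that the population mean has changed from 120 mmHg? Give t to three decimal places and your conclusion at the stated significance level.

t = -0.706; fail to reject H0

H0: μ = 120; H1: μ ≠ 120 (one-sample t-test, two-sided).
t = (x̄ − μ₀)/(s/√n) = (118.3 − 120)/(6.807/√8) = -0.706
df = n − 1 = 7
Two-sided p-value ≈ 0.5028
Since p ≈ 0.5028 > α = 0.01, fail to reject H0; the evidence is not statistically significant.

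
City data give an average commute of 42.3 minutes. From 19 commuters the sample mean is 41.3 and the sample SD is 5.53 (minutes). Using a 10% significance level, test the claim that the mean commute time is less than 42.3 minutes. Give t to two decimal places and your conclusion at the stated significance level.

H0: μ = 42.3; H1: μ < 42.3 (one-sample t-test, left-tailed).
t = (x̄ − μ₀)/(s/√n) = (41.3 − 42.3)/(5.53/√19) = -0.79
df = n − 1 = 18
p-value = P(T ≤ -0.79) ≈ 0.2204
Since p ≈ 0.2204 > α = 0.1, fail to reject H0; the evidence is not statistically significant.

t = -0.79; fail to reject H0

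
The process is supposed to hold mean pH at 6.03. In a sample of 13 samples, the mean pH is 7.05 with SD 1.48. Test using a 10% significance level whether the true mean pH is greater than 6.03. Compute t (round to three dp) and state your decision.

t = 2.485; reject H0

H0: μ = 6.03; H1: μ > 6.03 (one-sample t-test, right-tailed).
t = (x̄ − μ₀)/(s/√n) = (7.05 − 6.03)/(1.48/√13) = 2.485
df = n − 1 = 12
p-value = P(T ≥ 2.485) ≈ 0.014
Since p ≈ 0.014 < α = 0.1, reject H0; the data support H1.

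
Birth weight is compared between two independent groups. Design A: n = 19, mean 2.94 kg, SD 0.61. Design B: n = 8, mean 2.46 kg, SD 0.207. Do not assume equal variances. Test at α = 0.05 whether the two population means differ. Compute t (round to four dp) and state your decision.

Let group 1 = design A, group 2 = design B. H0: μ_1 = μ_2; H1: μ_1 ≠ μ_2 (Welch's two-sample t-test, two-sided).
t = (x̄_1 − x̄_2)/√(s_1²/n_1 + s_2²/n_2) = (2.94 − 2.46)/√(0.61²/19 + 0.207²/8) = 3.0394
Welch–Satterthwaite df ≈ 24.48
Two-sided p-value ≈ 0.006
Since p ≈ 0.006 < α = 0.05, reject H0; the evidence is statistically significant.

t = 3.0394; reject H0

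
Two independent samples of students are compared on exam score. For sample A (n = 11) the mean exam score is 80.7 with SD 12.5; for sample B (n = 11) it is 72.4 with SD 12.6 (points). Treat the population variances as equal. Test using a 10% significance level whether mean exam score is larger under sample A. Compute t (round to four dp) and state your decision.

t = 1.5510; reject H0

Let group 1 = sample A, group 2 = sample B. H0: μ_1 = μ_2; H1: μ_1 > μ_2 (two-sample pooled-variance t-test, right-tailed).
s_p² = [(11−1)·12.5² + (11−1)·12.6²]/(11+11−2) = 157.505
t = (80.7 − 72.4)/√[157.505·(1/11 + 1/11)] = 1.5510
df = n₁ + n₂ − 2 = 20
p-value = P(T ≥ 1.5510) ≈ 0.068
Since p ≈ 0.068 < α = 0.1, reject H0; the data support H1.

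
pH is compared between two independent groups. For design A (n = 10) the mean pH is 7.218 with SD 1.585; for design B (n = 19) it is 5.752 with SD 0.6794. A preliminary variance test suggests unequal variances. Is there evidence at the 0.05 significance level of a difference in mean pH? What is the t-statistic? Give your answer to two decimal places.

2.79

Let group 1 = design A, group 2 = design B. H0: μ_1 = μ_2; H1: μ_1 ≠ μ_2 (Welch's two-sample t-test, two-sided).
t = (x̄_1 − x̄_2)/√(s_1²/n_1 + s_2²/n_2) = (7.218 − 5.752)/√(1.585²/10 + 0.6794²/19) = 2.79
Welch–Satterthwaite df ≈ 10.77
Two-sided p-value ≈ 0.018
Since p ≈ 0.018 < α = 0.05, reject H0; the evidence is statistically significant.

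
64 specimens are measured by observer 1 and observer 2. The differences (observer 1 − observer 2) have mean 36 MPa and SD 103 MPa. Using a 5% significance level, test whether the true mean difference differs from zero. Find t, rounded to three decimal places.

H0: μ_d = 0; H1: μ_d ≠ 0 (paired t-test on the differences, two-sided).
t = d̄/(s_d/√n) = 36/(103/√64) = 2.796
df = n − 1 = 63
Two-sided p-value ≈ 0.0068
Since p ≈ 0.0068 < α = 0.05, reject H0; the evidence is statistically significant.

2.796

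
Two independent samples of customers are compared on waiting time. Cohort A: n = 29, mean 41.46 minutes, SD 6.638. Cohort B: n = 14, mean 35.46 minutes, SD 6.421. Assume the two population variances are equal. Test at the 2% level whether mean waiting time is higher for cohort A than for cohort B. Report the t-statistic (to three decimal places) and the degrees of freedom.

Let group 1 = cohort A, group 2 = cohort B. H0: μ_1 = μ_2; H1: μ_1 > μ_2 (two-sample pooled-variance t-test, right-tailed).
s_p² = [(29−1)·6.638² + (14−1)·6.421²]/(29+14−2) = 43.1645
t = (41.46 − 35.46)/√[43.1645·(1/29 + 1/14)] = 2.806
df = n₁ + n₂ − 2 = 41
p-value = P(T ≥ 2.806) ≈ 0.0038
Since p ≈ 0.0038 < α = 0.02, reject H0; the data support H1.

t = 2.806, df = 41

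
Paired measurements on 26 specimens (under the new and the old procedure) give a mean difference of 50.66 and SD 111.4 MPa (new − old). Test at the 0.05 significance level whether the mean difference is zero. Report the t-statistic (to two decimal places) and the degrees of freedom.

H0: μ_d = 0; H1: μ_d ≠ 0 (paired t-test on the differences, two-sided).
t = d̄/(s_d/√n) = 50.66/(111.4/√26) = 2.32
df = n − 1 = 25
Two-sided p-value ≈ 0.0289
Since p ≈ 0.0289 < α = 0.05, reject H0; the data support H1.

t = 2.32, df = 25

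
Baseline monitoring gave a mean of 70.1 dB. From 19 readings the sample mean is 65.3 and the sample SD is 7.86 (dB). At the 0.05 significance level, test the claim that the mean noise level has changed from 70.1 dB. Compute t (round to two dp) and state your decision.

t = -2.66; reject H0

H0: μ = 70.1; H1: μ ≠ 70.1 (one-sample t-test, two-sided).
t = (x̄ − μ₀)/(s/√n) = (65.3 − 70.1)/(7.86/√19) = -2.66
df = n − 1 = 18
Two-sided p-value ≈ 0.016
Since p ≈ 0.016 < α = 0.05, reject H0; the evidence is statistically significant.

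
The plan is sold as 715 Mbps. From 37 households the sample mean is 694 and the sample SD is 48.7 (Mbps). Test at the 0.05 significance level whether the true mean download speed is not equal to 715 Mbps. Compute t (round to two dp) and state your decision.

H0: μ = 715; H1: μ ≠ 715 (one-sample t-test, two-sided).
t = (x̄ − μ₀)/(s/√n) = (694 − 715)/(48.7/√37) = -2.62
df = n − 1 = 36
Two-sided p-value ≈ 0.013
Since p ≈ 0.013 < α = 0.05, reject H0; the evidence is statistically significant.

t = -2.62; reject H0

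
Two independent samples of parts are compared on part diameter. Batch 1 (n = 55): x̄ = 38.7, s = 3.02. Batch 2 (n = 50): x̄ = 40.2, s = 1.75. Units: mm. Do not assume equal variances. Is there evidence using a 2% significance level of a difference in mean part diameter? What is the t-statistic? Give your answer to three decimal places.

-3.148

Let group 1 = batch 1, group 2 = batch 2. H0: μ_1 = μ_2; H1: μ_1 ≠ μ_2 (Welch's two-sample t-test, two-sided).
t = (x̄_1 − x̄_2)/√(s_1²/n_1 + s_2²/n_2) = (38.7 − 40.2)/√(3.02²/55 + 1.75²/50) = -3.148
Welch–Satterthwaite df ≈ 88.02
Two-sided p-value ≈ 0.002
Since p ≈ 0.002 < α = 0.02, reject H0; the evidence is statistically significant.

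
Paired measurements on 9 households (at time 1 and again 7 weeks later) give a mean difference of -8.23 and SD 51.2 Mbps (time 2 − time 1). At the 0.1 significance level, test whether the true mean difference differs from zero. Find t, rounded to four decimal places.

H0: μ_d = 0; H1: μ_d ≠ 0 (paired t-test on the differences, two-sided).
t = d̄/(s_d/√n) = -8.23/(51.2/√9) = -0.4822
df = n − 1 = 8
Two-sided p-value ≈ 0.6426
Since p ≈ 0.6426 > α = 0.1, fail to reject H0; the data do not provide sufficient evidence against H0.

-0.4822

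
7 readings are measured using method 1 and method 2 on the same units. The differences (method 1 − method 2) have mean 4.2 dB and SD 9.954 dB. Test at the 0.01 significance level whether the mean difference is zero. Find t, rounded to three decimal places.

H0: μ_d = 0; H1: μ_d ≠ 0 (paired t-test on the differences, two-sided).
t = d̄/(s_d/√n) = 4.2/(9.954/√7) = 1.116
df = n − 1 = 6
Two-sided p-value ≈ 0.307
Since p ≈ 0.307 > α = 0.01, fail to reject H0; the evidence is not statistically significant.

1.116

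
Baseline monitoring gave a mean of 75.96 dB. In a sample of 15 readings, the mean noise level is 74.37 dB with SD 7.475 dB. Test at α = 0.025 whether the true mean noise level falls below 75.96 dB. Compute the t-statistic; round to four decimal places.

H0: μ = 75.96; H1: μ < 75.96 (one-sample t-test, left-tailed).
t = (x̄ − μ₀)/(s/√n) = (74.37 − 75.96)/(7.475/√15) = -0.8238
df = n − 1 = 14
p-value = P(T ≤ -0.8238) ≈ 0.2119
Since p ≈ 0.2119 > α = 0.025, fail to reject H0; the data do not provide sufficient evidence against H0.

-0.8238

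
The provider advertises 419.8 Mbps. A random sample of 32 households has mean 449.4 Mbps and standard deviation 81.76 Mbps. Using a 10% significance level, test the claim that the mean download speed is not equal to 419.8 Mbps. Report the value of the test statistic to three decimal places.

H0: μ = 419.8; H1: μ ≠ 419.8 (one-sample t-test, two-sided).
t = (x̄ − μ₀)/(s/√n) = (449.4 − 419.8)/(81.76/√32) = 2.048
df = n − 1 = 31
Two-sided p-value ≈ 0.049
Since p ≈ 0.049 < α = 0.1, reject H0; the evidence is statistically significant.

2.048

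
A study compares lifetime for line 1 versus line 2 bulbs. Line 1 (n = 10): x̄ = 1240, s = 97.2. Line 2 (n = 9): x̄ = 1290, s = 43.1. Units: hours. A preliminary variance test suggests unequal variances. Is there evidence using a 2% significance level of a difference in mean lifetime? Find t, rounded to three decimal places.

-1.474

Let group 1 = line 1, group 2 = line 2. H0: μ_1 = μ_2; H1: μ_1 ≠ μ_2 (Welch's two-sample t-test, two-sided).
t = (x̄_1 − x̄_2)/√(s_1²/n_1 + s_2²/n_2) = (1240 − 1290)/√(97.2²/10 + 43.1²/9) = -1.474
Welch–Satterthwaite df ≈ 12.68
Two-sided p-value ≈ 0.1650
Since p ≈ 0.1650 > α = 0.02, fail to reject H0; the evidence is not statistically significant.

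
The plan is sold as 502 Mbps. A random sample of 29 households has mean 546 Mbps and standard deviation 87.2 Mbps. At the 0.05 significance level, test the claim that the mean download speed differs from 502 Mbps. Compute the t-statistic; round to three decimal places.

H0: μ = 502; H1: μ ≠ 502 (one-sample t-test, two-sided).
t = (x̄ − μ₀)/(s/√n) = (546 − 502)/(87.2/√29) = 2.717
df = n − 1 = 28
Two-sided p-value ≈ 0.011
Since p ≈ 0.011 < α = 0.05, reject H0; the evidence is statistically significant.

2.717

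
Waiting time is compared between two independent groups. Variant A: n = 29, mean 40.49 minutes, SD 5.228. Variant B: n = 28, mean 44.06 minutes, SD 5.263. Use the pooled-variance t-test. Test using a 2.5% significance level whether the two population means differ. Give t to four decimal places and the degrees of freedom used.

Let group 1 = variant A, group 2 = variant B. H0: μ_1 = μ_2; H1: μ_1 ≠ μ_2 (two-sample pooled-variance t-test, two-sided).
s_p² = [(29−1)·5.228² + (28−1)·5.263²]/(29+28−2) = 27.5122
t = (40.49 − 44.06)/√[27.5122·(1/29 + 1/28)] = -2.5689
df = n₁ + n₂ − 2 = 55
Two-sided p-value ≈ 0.0129
Since p ≈ 0.0129 < α = 0.025, reject H0; the evidence is statistically significant.

t = -2.5689, df = 55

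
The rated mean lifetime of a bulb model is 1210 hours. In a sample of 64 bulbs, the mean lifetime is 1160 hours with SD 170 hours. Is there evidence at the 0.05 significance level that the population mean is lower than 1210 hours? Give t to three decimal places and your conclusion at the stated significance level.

H0: μ = 1210; H1: μ < 1210 (one-sample t-test, left-tailed).
t = (x̄ − μ₀)/(s/√n) = (1160 − 1210)/(170/√64) = -2.353
df = n − 1 = 63
p-value = P(T ≤ -2.353) ≈ 0.011
Since p ≈ 0.011 < α = 0.05, reject H0; the evidence is statistically significant.

t = -2.353; reject H0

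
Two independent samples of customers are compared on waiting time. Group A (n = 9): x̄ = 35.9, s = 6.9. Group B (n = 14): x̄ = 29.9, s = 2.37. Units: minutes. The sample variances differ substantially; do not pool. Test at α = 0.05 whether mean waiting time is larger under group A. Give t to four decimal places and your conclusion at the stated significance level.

t = 2.5151; reject H0

Let group 1 = group A, group 2 = group B. H0: μ_1 = μ_2; H1: μ_1 > μ_2 (Welch's two-sample t-test, right-tailed).
t = (x̄_1 − x̄_2)/√(s_1²/n_1 + s_2²/n_2) = (35.9 − 29.9)/√(6.9²/9 + 2.37²/14) = 2.5151
Welch–Satterthwaite df ≈ 9.23
p-value = P(T ≥ 2.5151) ≈ 0.0162
Since p ≈ 0.0162 < α = 0.05, reject H0; the data support H1.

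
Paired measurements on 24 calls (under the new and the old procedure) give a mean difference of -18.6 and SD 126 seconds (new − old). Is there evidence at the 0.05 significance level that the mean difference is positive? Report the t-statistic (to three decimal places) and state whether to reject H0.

t = -0.723; fail to reject H0

H0: μ_d = 0; H1: μ_d > 0 (paired t-test on the differences, right-tailed).
t = d̄/(s_d/√n) = -18.6/(126/√24) = -0.723
df = n − 1 = 23
p-value = P(T ≥ -0.723) ≈ 0.7616
Since p ≈ 0.7616 > α = 0.05, fail to reject H0; the evidence is not statistically significant.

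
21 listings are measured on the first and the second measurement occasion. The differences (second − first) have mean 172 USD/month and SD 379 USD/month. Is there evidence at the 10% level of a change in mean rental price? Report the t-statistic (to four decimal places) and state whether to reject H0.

t = 2.0797; reject H0

H0: μ_d = 0; H1: μ_d ≠ 0 (paired t-test on the differences, two-sided).
t = d̄/(s_d/√n) = 172/(379/√21) = 2.0797
df = n − 1 = 20
Two-sided p-value ≈ 0.051
Since p ≈ 0.051 < α = 0.1, reject H0; the evidence is statistically significant.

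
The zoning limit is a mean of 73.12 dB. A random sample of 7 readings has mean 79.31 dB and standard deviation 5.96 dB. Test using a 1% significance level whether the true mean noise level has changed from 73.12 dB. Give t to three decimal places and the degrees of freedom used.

H0: μ = 73.12; H1: μ ≠ 73.12 (one-sample t-test, two-sided).
t = (x̄ − μ₀)/(s/√n) = (79.31 − 73.12)/(5.96/√7) = 2.748
df = n − 1 = 6
Two-sided p-value ≈ 0.0334
Since p ≈ 0.0334 > α = 0.01, fail to reject H0; the evidence is not statistically significant.

t = 2.748, df = 6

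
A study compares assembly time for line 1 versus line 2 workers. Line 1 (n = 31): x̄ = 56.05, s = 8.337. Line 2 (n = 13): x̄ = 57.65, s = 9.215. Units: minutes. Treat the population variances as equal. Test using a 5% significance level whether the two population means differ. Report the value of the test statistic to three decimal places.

-0.563

Let group 1 = line 1, group 2 = line 2. H0: μ_1 = μ_2; H1: μ_1 ≠ μ_2 (two-sample pooled-variance t-test, two-sided).
s_p² = [(31−1)·8.337² + (13−1)·9.215²]/(31+13−2) = 73.9086
t = (56.05 − 57.65)/√[73.9086·(1/31 + 1/13)] = -0.563
df = n₁ + n₂ − 2 = 42
Two-sided p-value ≈ 0.5763
Since p ≈ 0.5763 > α = 0.05, fail to reject H0; the evidence is not statistically significant.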